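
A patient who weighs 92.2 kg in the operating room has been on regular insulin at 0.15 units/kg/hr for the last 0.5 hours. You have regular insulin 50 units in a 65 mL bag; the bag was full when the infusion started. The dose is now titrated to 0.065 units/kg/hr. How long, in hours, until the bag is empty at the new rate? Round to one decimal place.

Initial rate:
Dose = 0.15 units/kg/hr × 92.2 kg = 13.83 units/hr
Concentration = 50 units ÷ 65 mL = 0.7692308 units/mL
Rate = 13.83 units/hr ÷ 0.7692308 units/mL = 17.979 mL/hr
Volume infused so far = 17.979 mL/hr × 0.5 hr = 8.9895 mL
Volume remaining = 65 − 8.9895 = 56.0105 mL
New rate:
Dose = 0.065 units/kg/hr × 92.2 kg = 5.993 units/hr
Rate = 5.993 units/hr ÷ 0.7692308 units/mL = 7.7909 mL/hr
Time remaining = 56.0105 mL ÷ 7.7909 mL/hr = 7.189221 hr

7.2 hours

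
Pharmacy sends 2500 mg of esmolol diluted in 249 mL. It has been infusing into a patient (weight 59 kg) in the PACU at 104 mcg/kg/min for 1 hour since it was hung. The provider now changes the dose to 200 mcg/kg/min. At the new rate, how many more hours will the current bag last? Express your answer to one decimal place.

3.0 hours

Initial rate:
Dose = 104 mcg/kg/min × 59 kg = 6136 mcg/min
6136 mcg/min × 60 min/hr = 368160 mcg/hr
Concentration = 2500 mg ÷ 249 mL = 10.04016 mg/mL = 10040.16 mcg/mL
Rate = 368160 mcg/hr ÷ 10040.16 mcg/mL = 36.66874 mL/hr
Volume infused so far = 36.66874 mL/hr × 1 hr = 36.66874 mL
Volume remaining = 249 − 36.66874 = 212.3313 mL
New rate:
Dose = 200 mcg/kg/min × 59 kg = 11800 mcg/min
11800 mcg/min × 60 min/hr = 708000 mcg/hr
Rate = 708000 mcg/hr ÷ 10040.16 mcg/mL = 70.5168 mL/hr
Time remaining = 212.3313 mL ÷ 70.5168 mL/hr = 3.011073 hr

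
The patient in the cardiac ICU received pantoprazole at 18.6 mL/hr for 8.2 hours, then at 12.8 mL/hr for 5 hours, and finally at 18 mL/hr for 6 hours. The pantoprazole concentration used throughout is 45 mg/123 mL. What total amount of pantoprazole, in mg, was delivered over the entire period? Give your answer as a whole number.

Concentration = 45 mg ÷ 123 mL = 0.3658537 mg/mL
Stage 1: 18.6 mL/hr × 8.2 hr = 152.52 mL → 152.52 mL × 0.3658537 mg/mL = 55.8 mg
Stage 2: 12.8 mL/hr × 5 hr = 64 mL → 64 mL × 0.3658537 mg/mL = 23.41463 mg
Stage 3: 18 mL/hr × 6 hr = 108 mL → 108 mL × 0.3658537 mg/mL = 39.5122 mg
Total = 55.8 + 23.41463 + 39.5122 = 118.7268 mg

119 mg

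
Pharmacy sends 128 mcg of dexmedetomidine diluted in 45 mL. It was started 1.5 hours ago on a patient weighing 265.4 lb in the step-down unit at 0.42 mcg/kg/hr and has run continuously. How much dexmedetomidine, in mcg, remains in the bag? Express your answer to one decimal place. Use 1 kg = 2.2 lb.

Weight = 265.4 lb ÷ 2.2 lb/kg = 120.6364 kg
Dose = 0.42 mcg/kg/hr × 120.6364 kg = 50.66727 mcg/hr
Concentration = 128 mcg ÷ 45 mL = 2.844444 mcg/mL
Rate = 50.66727 mcg/hr ÷ 2.844444 mcg/mL = 17.81271 mL/hr
Volume infused = 17.81271 mL/hr × 1.5 hr = 26.71907 mL
Volume remaining = 45 − 26.71907 = 18.28093 mL
Drug remaining = 18.28093 mL × 2.844444 mcg/mL = 51.99909 mcg

52.0 mcg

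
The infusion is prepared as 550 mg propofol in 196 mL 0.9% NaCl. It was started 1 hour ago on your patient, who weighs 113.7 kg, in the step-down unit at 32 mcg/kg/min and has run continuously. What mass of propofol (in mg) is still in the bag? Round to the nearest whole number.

332 mg

Dose = 32 mcg/kg/min × 113.7 kg = 3638.4 mcg/min
3638.4 mcg/min × 60 min/hr = 218304 mcg/hr
Concentration = 550 mg ÷ 196 mL = 2.806122 mg/mL = 2806.122 mcg/mL
Rate = 218304 mcg/hr ÷ 2806.122 mcg/mL = 77.79561 mL/hr
Volume infused = 77.79561 mL/hr × 1 hr = 77.79561 mL
Volume remaining = 196 − 77.79561 = 118.2044 mL
Drug remaining = 118.2044 mL × 2806.122 mcg/mL = 331696 mcg = 331.696 mg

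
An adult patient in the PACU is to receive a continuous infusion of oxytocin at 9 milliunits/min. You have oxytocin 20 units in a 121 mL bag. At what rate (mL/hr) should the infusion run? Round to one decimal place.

9 milliunits/min × 60 min/hr = 540 milliunits/hr
Concentration = 20 units ÷ 121 mL = 0.1652893 units/mL = 165.2893 milliunits/mL
Rate = 540 milliunits/hr ÷ 165.2893 milliunits/mL = 3.267 mL/hr

3.3 mL/hr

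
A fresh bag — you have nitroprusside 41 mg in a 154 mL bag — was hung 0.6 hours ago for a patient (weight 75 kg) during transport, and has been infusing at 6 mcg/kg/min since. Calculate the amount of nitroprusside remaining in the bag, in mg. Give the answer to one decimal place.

Dose = 6 mcg/kg/min × 75 kg = 450 mcg/min
450 mcg/min × 60 min/hr = 27000 mcg/hr
Concentration = 41 mg ÷ 154 mL = 0.2662338 mg/mL = 266.2338 mcg/mL
Rate = 27000 mcg/hr ÷ 266.2338 mcg/mL = 101.4146 mL/hr
Volume infused = 101.4146 mL/hr × 0.6 hr = 60.84878 mL
Volume remaining = 154 − 60.84878 = 93.15122 mL
Drug remaining = 93.15122 mL × 266.2338 mcg/mL = 24800 mcg = 24.8 mg

24.8 mg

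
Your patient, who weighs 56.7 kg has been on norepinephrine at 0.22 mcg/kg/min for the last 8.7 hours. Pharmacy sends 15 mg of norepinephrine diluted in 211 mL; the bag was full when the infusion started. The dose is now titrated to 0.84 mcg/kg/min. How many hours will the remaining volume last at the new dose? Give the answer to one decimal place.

3.0 hours

Initial rate:
Dose = 0.22 mcg/kg/min × 56.7 kg = 12.474 mcg/min
12.474 mcg/min × 60 min/hr = 748.44 mcg/hr
Concentration = 15 mg ÷ 211 mL = 0.07109005 mg/mL = 71.09005 mcg/mL
Rate = 748.44 mcg/hr ÷ 71.09005 mcg/mL = 10.52806 mL/hr
Volume infused so far = 10.52806 mL/hr × 8.7 hr = 91.59409 mL
Volume remaining = 211 − 91.59409 = 119.4059 mL
New rate:
Dose = 0.84 mcg/kg/min × 56.7 kg = 47.628 mcg/min
47.628 mcg/min × 60 min/hr = 2857.68 mcg/hr
Rate = 2857.68 mcg/hr ÷ 71.09005 mcg/mL = 40.19803 mL/hr
Time remaining = 119.4059 mL ÷ 40.19803 mL/hr = 2.970442 hr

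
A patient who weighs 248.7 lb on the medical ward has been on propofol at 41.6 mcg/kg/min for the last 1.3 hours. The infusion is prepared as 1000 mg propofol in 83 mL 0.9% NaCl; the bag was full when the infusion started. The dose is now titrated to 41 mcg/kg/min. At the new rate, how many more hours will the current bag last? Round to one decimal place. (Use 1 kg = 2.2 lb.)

Initial rate:
Weight = 248.7 lb ÷ 2.2 lb/kg = 113.0455 kg
Dose = 41.6 mcg/kg/min × 113.0455 kg = 4702.691 mcg/min
4702.691 mcg/min × 60 min/hr = 282161.5 mcg/hr
Concentration = 1000 mg ÷ 83 mL = 12.04819 mg/mL = 12048.19 mcg/mL
Rate = 282161.5 mcg/hr ÷ 12048.19 mcg/mL = 23.4194 mL/hr
Volume infused so far = 23.4194 mL/hr × 1.3 hr = 30.44522 mL
Volume remaining = 83 − 30.44522 = 52.55478 mL
New rate:
Dose = 41 mcg/kg/min × 113.0455 kg = 4634.864 mcg/min
4634.864 mcg/min × 60 min/hr = 278091.8 mcg/hr
Rate = 278091.8 mcg/hr ÷ 12048.19 mcg/mL = 23.08162 mL/hr
Time remaining = 52.55478 mL ÷ 23.08162 mL/hr = 2.27691 hr

2.3 hours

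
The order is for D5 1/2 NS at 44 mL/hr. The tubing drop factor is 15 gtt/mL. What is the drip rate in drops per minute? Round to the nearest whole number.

44 mL/hr ÷ 60 min/hr = 0.7333333 mL/min
0.7333333 mL/min × 15 gtt/mL = 11 gtt/min

11 gtt/min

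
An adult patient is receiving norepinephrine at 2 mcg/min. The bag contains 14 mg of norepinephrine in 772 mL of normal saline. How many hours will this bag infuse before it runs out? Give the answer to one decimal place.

116.7 hours

2 mcg/min × 60 min/hr = 120 mcg/hr
Concentration = 14 mg ÷ 772 mL = 0.01813472 mg/mL = 18.13472 mcg/mL
Rate = 120 mcg/hr ÷ 18.13472 mcg/mL = 6.617143 mL/hr
Duration = 772 mL ÷ 6.617143 mL/hr = 116.6667 hr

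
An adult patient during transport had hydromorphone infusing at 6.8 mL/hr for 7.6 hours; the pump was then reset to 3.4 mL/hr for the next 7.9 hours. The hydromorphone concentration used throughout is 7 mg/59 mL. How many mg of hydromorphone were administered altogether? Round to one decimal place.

9.3 mg

Concentration = 7 mg ÷ 59 mL = 0.1186441 mg/mL
Stage 1: 6.8 mL/hr × 7.6 hr = 51.68 mL → 51.68 mL × 0.1186441 mg/mL = 6.131525 mg
Stage 2: 3.4 mL/hr × 7.9 hr = 26.86 mL → 26.86 mL × 0.1186441 mg/mL = 3.18678 mg
Total = 6.131525 + 3.18678 = 9.318305 mg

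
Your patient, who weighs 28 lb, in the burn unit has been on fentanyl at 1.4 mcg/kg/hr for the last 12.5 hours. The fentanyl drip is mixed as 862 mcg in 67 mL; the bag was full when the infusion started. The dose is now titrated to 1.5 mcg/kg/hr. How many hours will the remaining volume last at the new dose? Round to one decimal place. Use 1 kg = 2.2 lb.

33.5 hours

Initial rate:
Weight = 28 lb ÷ 2.2 lb/kg = 12.72727 kg
Dose = 1.4 mcg/kg/hr × 12.72727 kg = 17.81818 mcg/hr
Concentration = 862 mcg ÷ 67 mL = 12.86567 mcg/mL
Rate = 17.81818 mcg/hr ÷ 12.86567 mcg/mL = 1.38494 mL/hr
Volume infused so far = 1.38494 mL/hr × 12.5 hr = 17.31175 mL
Volume remaining = 67 − 17.31175 = 49.68825 mL
New rate:
Dose = 1.5 mcg/kg/hr × 12.72727 kg = 19.09091 mcg/hr
Rate = 19.09091 mcg/hr ÷ 12.86567 mcg/mL = 1.483864 mL/hr
Time remaining = 49.68825 mL ÷ 1.483864 mL/hr = 33.48571 hr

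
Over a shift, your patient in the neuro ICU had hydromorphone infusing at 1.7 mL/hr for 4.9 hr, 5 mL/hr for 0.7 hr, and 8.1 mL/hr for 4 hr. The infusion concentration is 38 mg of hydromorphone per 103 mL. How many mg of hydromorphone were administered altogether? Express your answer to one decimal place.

Concentration = 38 mg ÷ 103 mL = 0.368932 mg/mL
Stage 1: 1.7 mL/hr × 4.9 hr = 8.33 mL → 8.33 mL × 0.368932 mg/mL = 3.073204 mg
Stage 2: 5 mL/hr × 0.7 hr = 3.5 mL → 3.5 mL × 0.368932 mg/mL = 1.291262 mg
Stage 3: 8.1 mL/hr × 4 hr = 32.4 mL → 32.4 mL × 0.368932 mg/mL = 11.9534 mg
Total = 3.073204 + 1.291262 + 11.9534 = 16.31786 mg

16.3 mg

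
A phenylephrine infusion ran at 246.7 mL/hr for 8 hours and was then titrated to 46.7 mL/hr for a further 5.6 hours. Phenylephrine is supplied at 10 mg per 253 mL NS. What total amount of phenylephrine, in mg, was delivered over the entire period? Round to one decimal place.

Concentration = 10 mg ÷ 253 mL = 0.03952569 mg/mL
Stage 1: 246.7 mL/hr × 8 hr = 1973.6 mL → 1973.6 mL × 0.03952569 mg/mL = 78.00791 mg
Stage 2: 46.7 mL/hr × 5.6 hr = 261.52 mL → 261.52 mL × 0.03952569 mg/mL = 10.33676 mg
Total = 78.00791 + 10.33676 = 88.34466 mg

88.3 mg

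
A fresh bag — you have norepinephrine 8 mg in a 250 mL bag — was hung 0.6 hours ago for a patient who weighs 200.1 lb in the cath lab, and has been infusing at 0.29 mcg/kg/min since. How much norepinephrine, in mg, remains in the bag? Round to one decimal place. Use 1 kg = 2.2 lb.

7.1 mg

Weight = 200.1 lb ÷ 2.2 lb/kg = 90.95455 kg
Dose = 0.29 mcg/kg/min × 90.95455 kg = 26.37682 mcg/min
26.37682 mcg/min × 60 min/hr = 1582.609 mcg/hr
Concentration = 8 mg ÷ 250 mL = 0.032 mg/mL = 32 mcg/mL
Rate = 1582.609 mcg/hr ÷ 32 mcg/mL = 49.45653 mL/hr
Volume infused = 49.45653 mL/hr × 0.6 hr = 29.67392 mL
Volume remaining = 250 − 29.67392 = 220.3261 mL
Drug remaining = 220.3261 mL × 32 mcg/mL = 7050.435 mcg = 7.050435 mg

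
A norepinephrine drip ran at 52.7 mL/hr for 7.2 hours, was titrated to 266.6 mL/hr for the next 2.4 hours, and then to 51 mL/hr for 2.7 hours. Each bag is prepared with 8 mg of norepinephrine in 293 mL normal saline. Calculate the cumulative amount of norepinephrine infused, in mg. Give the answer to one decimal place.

31.6 mg

Concentration = 8 mg ÷ 293 mL = 0.02730375 mg/mL
Stage 1: 52.7 mL/hr × 7.2 hr = 379.44 mL → 379.44 mL × 0.02730375 mg/mL = 10.36014 mg
Stage 2: 266.6 mL/hr × 2.4 hr = 639.84 mL → 639.84 mL × 0.02730375 mg/mL = 17.47003 mg
Stage 3: 51 mL/hr × 2.7 hr = 137.7 mL → 137.7 mL × 0.02730375 mg/mL = 3.759727 mg
Total = 10.36014 + 17.47003 + 3.759727 = 31.5899 mg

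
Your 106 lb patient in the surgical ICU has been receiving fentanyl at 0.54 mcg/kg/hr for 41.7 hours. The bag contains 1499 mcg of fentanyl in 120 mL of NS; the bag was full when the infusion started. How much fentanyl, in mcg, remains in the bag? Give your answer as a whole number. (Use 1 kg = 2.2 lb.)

414 mcg

Weight = 106 lb ÷ 2.2 lb/kg = 48.18182 kg
Dose = 0.54 mcg/kg/hr × 48.18182 kg = 26.01818 mcg/hr
Concentration = 1499 mcg ÷ 120 mL = 12.49167 mcg/mL
Rate = 26.01818 mcg/hr ÷ 12.49167 mcg/mL = 2.082843 mL/hr
Volume infused = 2.082843 mL/hr × 41.7 hr = 86.85456 mL
Volume remaining = 120 − 86.85456 = 33.14544 mL
Drug remaining = 33.14544 mL × 12.49167 mcg/mL = 414.0418 mcg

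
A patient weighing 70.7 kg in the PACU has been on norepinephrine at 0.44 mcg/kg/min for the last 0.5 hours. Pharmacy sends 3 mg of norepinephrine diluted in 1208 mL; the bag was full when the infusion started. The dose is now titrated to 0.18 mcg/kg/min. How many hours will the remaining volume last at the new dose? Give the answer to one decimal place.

Initial rate:
Dose = 0.44 mcg/kg/min × 70.7 kg = 31.108 mcg/min
31.108 mcg/min × 60 min/hr = 1866.48 mcg/hr
Concentration = 3 mg ÷ 1208 mL = 0.002483444 mg/mL = 2.483444 mcg/mL
Rate = 1866.48 mcg/hr ÷ 2.483444 mcg/mL = 751.5693 mL/hr
Volume infused so far = 751.5693 mL/hr × 0.5 hr = 375.7846 mL
Volume remaining = 1208 − 375.7846 = 832.2154 mL
New rate:
Dose = 0.18 mcg/kg/min × 70.7 kg = 12.726 mcg/min
12.726 mcg/min × 60 min/hr = 763.56 mcg/hr
Rate = 763.56 mcg/hr ÷ 2.483444 mcg/mL = 307.4602 mL/hr
Time remaining = 832.2154 mL ÷ 307.4602 mL/hr = 2.706742 hr

2.7 hours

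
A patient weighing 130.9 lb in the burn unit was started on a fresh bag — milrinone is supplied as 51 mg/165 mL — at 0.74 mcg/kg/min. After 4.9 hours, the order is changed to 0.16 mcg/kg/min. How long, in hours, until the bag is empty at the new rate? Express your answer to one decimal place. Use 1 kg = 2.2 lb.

Initial rate:
Weight = 130.9 lb ÷ 2.2 lb/kg = 59.5 kg
Dose = 0.74 mcg/kg/min × 59.5 kg = 44.03 mcg/min
44.03 mcg/min × 60 min/hr = 2641.8 mcg/hr
Concentration = 51 mg ÷ 165 mL = 0.3090909 mg/mL = 309.0909 mcg/mL
Rate = 2641.8 mcg/hr ÷ 309.0909 mcg/mL = 8.547 mL/hr
Volume infused so far = 8.547 mL/hr × 4.9 hr = 41.8803 mL
Volume remaining = 165 − 41.8803 = 123.1197 mL
New rate:
Dose = 0.16 mcg/kg/min × 59.5 kg = 9.52 mcg/min
9.52 mcg/min × 60 min/hr = 571.2 mcg/hr
Rate = 571.2 mcg/hr ÷ 309.0909 mcg/mL = 1.848 mL/hr
Time remaining = 123.1197 mL ÷ 1.848 mL/hr = 66.62321 hr

66.6 hours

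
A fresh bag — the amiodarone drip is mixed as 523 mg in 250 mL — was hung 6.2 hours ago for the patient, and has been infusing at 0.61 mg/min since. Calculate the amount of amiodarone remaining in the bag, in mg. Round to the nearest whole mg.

296 mg

0.61 mg/min × 60 min/hr = 36.6 mg/hr
Concentration = 523 mg ÷ 250 mL = 2.092 mg/mL
Rate = 36.6 mg/hr ÷ 2.092 mg/mL = 17.49522 mL/hr
Volume infused = 17.49522 mL/hr × 6.2 hr = 108.4704 mL
Volume remaining = 250 − 108.4704 = 141.5296 mL
Drug remaining = 141.5296 mL × 2.092 mg/mL = 296.08 mg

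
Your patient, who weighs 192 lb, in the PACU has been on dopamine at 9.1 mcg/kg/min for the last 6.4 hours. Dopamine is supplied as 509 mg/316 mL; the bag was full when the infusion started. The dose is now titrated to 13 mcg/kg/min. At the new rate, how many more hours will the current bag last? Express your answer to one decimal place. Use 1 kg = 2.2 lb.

Initial rate:
Weight = 192 lb ÷ 2.2 lb/kg = 87.27273 kg
Dose = 9.1 mcg/kg/min × 87.27273 kg = 794.1818 mcg/min
794.1818 mcg/min × 60 min/hr = 47650.91 mcg/hr
Concentration = 509 mg ÷ 316 mL = 1.610759 mg/mL = 1610.759 mcg/mL
Rate = 47650.91 mcg/hr ÷ 1610.759 mcg/mL = 29.58288 mL/hr
Volume infused so far = 29.58288 mL/hr × 6.4 hr = 189.3304 mL
Volume remaining = 316 − 189.3304 = 126.6696 mL
New rate:
Dose = 13 mcg/kg/min × 87.27273 kg = 1134.545 mcg/min
1134.545 mcg/min × 60 min/hr = 68072.73 mcg/hr
Rate = 68072.73 mcg/hr ÷ 1610.759 mcg/mL = 42.26126 mL/hr
Time remaining = 126.6696 mL ÷ 42.26126 mL/hr = 2.997297 hr

3.0 hours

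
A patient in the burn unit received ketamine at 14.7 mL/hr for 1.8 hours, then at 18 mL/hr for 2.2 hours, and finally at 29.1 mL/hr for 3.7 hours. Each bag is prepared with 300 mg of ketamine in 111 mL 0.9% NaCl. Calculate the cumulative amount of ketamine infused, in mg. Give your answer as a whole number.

470 mg

Concentration = 300 mg ÷ 111 mL = 2.702703 mg/mL
Stage 1: 14.7 mL/hr × 1.8 hr = 26.46 mL → 26.46 mL × 2.702703 mg/mL = 71.51351 mg
Stage 2: 18 mL/hr × 2.2 hr = 39.6 mL → 39.6 mL × 2.702703 mg/mL = 107.027 mg
Stage 3: 29.1 mL/hr × 3.7 hr = 107.67 mL → 107.67 mL × 2.702703 mg/mL = 291 mg
Total = 71.51351 + 107.027 + 291 = 469.5405 mg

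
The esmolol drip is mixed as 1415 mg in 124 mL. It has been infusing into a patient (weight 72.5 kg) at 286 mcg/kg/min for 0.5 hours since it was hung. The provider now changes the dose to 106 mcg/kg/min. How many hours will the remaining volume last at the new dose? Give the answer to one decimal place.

Initial rate:
Dose = 286 mcg/kg/min × 72.5 kg = 20735 mcg/min
20735 mcg/min × 60 min/hr = 1244100 mcg/hr
Concentration = 1415 mg ÷ 124 mL = 11.41129 mg/mL = 11411.29 mcg/mL
Rate = 1244100 mcg/hr ÷ 11411.29 mcg/mL = 109.0236 mL/hr
Volume infused so far = 109.0236 mL/hr × 0.5 hr = 54.5118 mL
Volume remaining = 124 − 54.5118 = 69.4882 mL
New rate:
Dose = 106 mcg/kg/min × 72.5 kg = 7685 mcg/min
7685 mcg/min × 60 min/hr = 461100 mcg/hr
Rate = 461100 mcg/hr ÷ 11411.29 mcg/mL = 40.40735 mL/hr
Time remaining = 69.4882 mL ÷ 40.40735 mL/hr = 1.719692 hr

1.7 hours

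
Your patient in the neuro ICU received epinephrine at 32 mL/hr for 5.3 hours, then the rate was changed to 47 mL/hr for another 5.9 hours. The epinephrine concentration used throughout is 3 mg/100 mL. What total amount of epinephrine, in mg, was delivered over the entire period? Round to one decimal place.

Concentration = 3 mg ÷ 100 mL = 0.03 mg/mL
Stage 1: 32 mL/hr × 5.3 hr = 169.6 mL → 169.6 mL × 0.03 mg/mL = 5.088 mg
Stage 2: 47 mL/hr × 5.9 hr = 277.3 mL → 277.3 mL × 0.03 mg/mL = 8.319 mg
Total = 5.088 + 8.319 = 13.407 mg

13.4 mg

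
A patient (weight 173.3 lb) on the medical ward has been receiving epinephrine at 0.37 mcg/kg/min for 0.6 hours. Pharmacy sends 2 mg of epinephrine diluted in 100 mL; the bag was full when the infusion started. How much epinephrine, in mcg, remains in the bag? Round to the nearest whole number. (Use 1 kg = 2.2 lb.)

Weight = 173.3 lb ÷ 2.2 lb/kg = 78.77273 kg
Dose = 0.37 mcg/kg/min × 78.77273 kg = 29.14591 mcg/min
29.14591 mcg/min × 60 min/hr = 1748.755 mcg/hr
Concentration = 2 mg ÷ 100 mL = 0.02 mg/mL = 20 mcg/mL
Rate = 1748.755 mcg/hr ÷ 20 mcg/mL = 87.43773 mL/hr
Volume infused = 87.43773 mL/hr × 0.6 hr = 52.46264 mL
Volume remaining = 100 − 52.46264 = 47.53736 mL
Drug remaining = 47.53736 mL × 20 mcg/mL = 950.7473 mcg

951 mcg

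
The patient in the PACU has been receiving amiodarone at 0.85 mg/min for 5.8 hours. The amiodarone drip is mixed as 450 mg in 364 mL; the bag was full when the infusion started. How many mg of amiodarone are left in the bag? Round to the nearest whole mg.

0.85 mg/min × 60 min/hr = 51 mg/hr
Concentration = 450 mg ÷ 364 mL = 1.236264 mg/mL
Rate = 51 mg/hr ÷ 1.236264 mg/mL = 41.25333 mL/hr
Volume infused = 41.25333 mL/hr × 5.8 hr = 239.2693 mL
Volume remaining = 364 − 239.2693 = 124.7307 mL
Drug remaining = 124.7307 mL × 1.236264 mg/mL = 154.2 mg

154 mg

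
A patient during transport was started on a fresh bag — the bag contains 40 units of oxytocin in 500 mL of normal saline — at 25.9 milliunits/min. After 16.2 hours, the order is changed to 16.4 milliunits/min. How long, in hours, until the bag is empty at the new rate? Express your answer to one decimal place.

15.1 hours

Initial rate:
25.9 milliunits/min × 60 min/hr = 1554 milliunits/hr
Concentration = 40 units ÷ 500 mL = 0.08 units/mL = 80 milliunits/mL
Rate = 1554 milliunits/hr ÷ 80 milliunits/mL = 19.425 mL/hr
Volume infused so far = 19.425 mL/hr × 16.2 hr = 314.685 mL
Volume remaining = 500 − 314.685 = 185.315 mL
New rate:
16.4 milliunits/min × 60 min/hr = 984 milliunits/hr
Rate = 984 milliunits/hr ÷ 80 milliunits/mL = 12.3 mL/hr
Time remaining = 185.315 mL ÷ 12.3 mL/hr = 15.06626 hr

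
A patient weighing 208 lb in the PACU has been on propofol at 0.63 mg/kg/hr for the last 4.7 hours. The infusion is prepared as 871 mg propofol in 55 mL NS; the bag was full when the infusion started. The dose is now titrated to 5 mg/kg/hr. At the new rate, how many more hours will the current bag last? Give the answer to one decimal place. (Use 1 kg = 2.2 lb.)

Initial rate:
Weight = 208 lb ÷ 2.2 lb/kg = 94.54545 kg
Dose = 0.63 mg/kg/hr × 94.54545 kg = 59.56364 mg/hr
Concentration = 871 mg ÷ 55 mL = 15.83636 mg/mL
Rate = 59.56364 mg/hr ÷ 15.83636 mg/mL = 3.761194 mL/hr
Volume infused so far = 3.761194 mL/hr × 4.7 hr = 17.67761 mL
Volume remaining = 55 − 17.67761 = 37.32239 mL
New rate:
Dose = 5 mg/kg/hr × 94.54545 kg = 472.7273 mg/hr
Rate = 472.7273 mg/hr ÷ 15.83636 mg/mL = 29.85075 mL/hr
Time remaining = 37.32239 mL ÷ 29.85075 mL/hr = 1.2503 hr

1.3 hours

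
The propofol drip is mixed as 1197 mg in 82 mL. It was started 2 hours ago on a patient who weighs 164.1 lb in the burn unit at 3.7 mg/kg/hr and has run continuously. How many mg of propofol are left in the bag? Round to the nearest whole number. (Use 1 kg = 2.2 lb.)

Weight = 164.1 lb ÷ 2.2 lb/kg = 74.59091 kg
Dose = 3.7 mg/kg/hr × 74.59091 kg = 275.9864 mg/hr
Concentration = 1197 mg ÷ 82 mL = 14.59756 mg/mL
Rate = 275.9864 mg/hr ÷ 14.59756 mg/mL = 18.90633 mL/hr
Volume infused = 18.90633 mL/hr × 2 hr = 37.81267 mL
Volume remaining = 82 − 37.81267 = 44.18733 mL
Drug remaining = 44.18733 mL × 14.59756 mg/mL = 645.0273 mg

645 mg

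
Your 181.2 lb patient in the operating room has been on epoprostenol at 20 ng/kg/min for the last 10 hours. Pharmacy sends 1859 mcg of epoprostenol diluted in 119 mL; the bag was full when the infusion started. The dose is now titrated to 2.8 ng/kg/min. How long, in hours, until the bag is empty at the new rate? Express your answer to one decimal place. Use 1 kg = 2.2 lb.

Initial rate:
Weight = 181.2 lb ÷ 2.2 lb/kg = 82.36364 kg
Dose = 20 ng/kg/min × 82.36364 kg = 1647.273 ng/min
1647.273 ng/min × 60 min/hr = 98836.36 ng/hr
Concentration = 1859 mcg ÷ 119 mL = 15.62185 mcg/mL = 15621.85 ng/mL
Rate = 98836.36 ng/hr ÷ 15621.85 ng/mL = 6.326803 mL/hr
Volume infused so far = 6.326803 mL/hr × 10 hr = 63.26803 mL
Volume remaining = 119 − 63.26803 = 55.73197 mL
New rate:
Dose = 2.8 ng/kg/min × 82.36364 kg = 230.6182 ng/min
230.6182 ng/min × 60 min/hr = 13837.09 ng/hr
Rate = 13837.09 ng/hr ÷ 15621.85 ng/mL = 0.8857525 mL/hr
Time remaining = 55.73197 mL ÷ 0.8857525 mL/hr = 62.92048 hr

62.9 hours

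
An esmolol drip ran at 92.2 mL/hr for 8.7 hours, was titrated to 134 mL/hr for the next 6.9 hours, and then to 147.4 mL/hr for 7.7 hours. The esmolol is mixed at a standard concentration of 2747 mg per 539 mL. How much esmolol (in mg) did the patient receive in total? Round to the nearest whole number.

14585 mg

Concentration = 2747 mg ÷ 539 mL = 5.096475 mg/mL
Stage 1: 92.2 mL/hr × 8.7 hr = 802.14 mL → 802.14 mL × 5.096475 mg/mL = 4088.086 mg
Stage 2: 134 mL/hr × 6.9 hr = 924.6 mL → 924.6 mL × 5.096475 mg/mL = 4712.201 mg
Stage 3: 147.4 mL/hr × 7.7 hr = 1134.98 mL → 1134.98 mL × 5.096475 mg/mL = 5784.397 mg
Total = 4088.086 + 4712.201 + 5784.397 = 14584.68 mg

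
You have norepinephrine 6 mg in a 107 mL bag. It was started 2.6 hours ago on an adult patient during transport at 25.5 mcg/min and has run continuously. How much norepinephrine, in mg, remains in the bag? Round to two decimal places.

2.02 mg

25.5 mcg/min × 60 min/hr = 1530 mcg/hr
Concentration = 6 mg ÷ 107 mL = 0.05607477 mg/mL = 56.07477 mcg/mL
Rate = 1530 mcg/hr ÷ 56.07477 mcg/mL = 27.285 mL/hr
Volume infused = 27.285 mL/hr × 2.6 hr = 70.941 mL
Volume remaining = 107 − 70.941 = 36.059 mL
Drug remaining = 36.059 mL × 56.07477 mcg/mL = 2022 mcg = 2.022 mg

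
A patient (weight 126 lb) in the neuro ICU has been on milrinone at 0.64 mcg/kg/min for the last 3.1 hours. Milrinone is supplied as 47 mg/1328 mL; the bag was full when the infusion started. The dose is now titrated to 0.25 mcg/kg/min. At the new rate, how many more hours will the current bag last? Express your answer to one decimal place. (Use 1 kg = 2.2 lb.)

Initial rate:
Weight = 126 lb ÷ 2.2 lb/kg = 57.27273 kg
Dose = 0.64 mcg/kg/min × 57.27273 kg = 36.65455 mcg/min
36.65455 mcg/min × 60 min/hr = 2199.273 mcg/hr
Concentration = 47 mg ÷ 1328 mL = 0.03539157 mg/mL = 35.39157 mcg/mL
Rate = 2199.273 mcg/hr ÷ 35.39157 mcg/mL = 62.14115 mL/hr
Volume infused so far = 62.14115 mL/hr × 3.1 hr = 192.6376 mL
Volume remaining = 1328 − 192.6376 = 1135.362 mL
New rate:
Dose = 0.25 mcg/kg/min × 57.27273 kg = 14.31818 mcg/min
14.31818 mcg/min × 60 min/hr = 859.0909 mcg/hr
Rate = 859.0909 mcg/hr ÷ 35.39157 mcg/mL = 24.27389 mL/hr
Time remaining = 1135.362 mL ÷ 24.27389 mL/hr = 46.77299 hr

46.8 hours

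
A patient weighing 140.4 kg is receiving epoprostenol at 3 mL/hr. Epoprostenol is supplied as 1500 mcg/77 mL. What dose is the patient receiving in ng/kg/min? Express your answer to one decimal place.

Concentration = 1500 mcg ÷ 77 mL = 19.48052 mcg/mL = 19480.52 ng/mL
Drug rate = 3 mL/hr × 19480.52 ng/mL = 58441.56 ng/hr
58441.56 ng/hr ÷ 60 min/hr = 974.026 ng/min
974.026 ng/min ÷ 140.4 kg = 6.937507 ng/kg/min

6.9 ng/kg/min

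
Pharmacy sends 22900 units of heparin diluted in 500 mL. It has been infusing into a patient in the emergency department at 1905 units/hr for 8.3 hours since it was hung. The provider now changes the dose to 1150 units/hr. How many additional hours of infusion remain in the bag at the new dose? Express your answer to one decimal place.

Initial rate:
Concentration = 22900 units ÷ 500 mL = 45.8 units/mL
Rate = 1905 units/hr ÷ 45.8 units/mL = 41.59389 mL/hr
Volume infused so far = 41.59389 mL/hr × 8.3 hr = 345.2293 mL
Volume remaining = 500 − 345.2293 = 154.7707 mL
New rate:
Rate = 1150 units/hr ÷ 45.8 units/mL = 25.10917 mL/hr
Time remaining = 154.7707 mL ÷ 25.10917 mL/hr = 6.163913 hr

6.2 hours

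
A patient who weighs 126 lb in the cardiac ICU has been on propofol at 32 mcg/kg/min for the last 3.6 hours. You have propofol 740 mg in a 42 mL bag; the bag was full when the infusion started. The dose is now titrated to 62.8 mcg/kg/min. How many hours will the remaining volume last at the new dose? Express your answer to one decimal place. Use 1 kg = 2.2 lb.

1.6 hours

Initial rate:
Weight = 126 lb ÷ 2.2 lb/kg = 57.27273 kg
Dose = 32 mcg/kg/min × 57.27273 kg = 1832.727 mcg/min
1832.727 mcg/min × 60 min/hr = 109963.6 mcg/hr
Concentration = 740 mg ÷ 42 mL = 17.61905 mg/mL = 17619.05 mcg/mL
Rate = 109963.6 mcg/hr ÷ 17619.05 mcg/mL = 6.241179 mL/hr
Volume infused so far = 6.241179 mL/hr × 3.6 hr = 22.46825 mL
Volume remaining = 42 − 22.46825 = 19.53175 mL
New rate:
Dose = 62.8 mcg/kg/min × 57.27273 kg = 3596.727 mcg/min
3596.727 mcg/min × 60 min/hr = 215803.6 mcg/hr
Rate = 215803.6 mcg/hr ÷ 17619.05 mcg/mL = 12.24831 mL/hr
Time remaining = 19.53175 mL ÷ 12.24831 mL/hr = 1.594648 hr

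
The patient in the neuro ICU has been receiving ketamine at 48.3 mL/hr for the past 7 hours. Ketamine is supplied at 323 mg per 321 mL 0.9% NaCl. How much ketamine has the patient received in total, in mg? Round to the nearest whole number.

340 mg

Concentration = 323 mg ÷ 321 mL = 1.006231 mg/mL
Drug rate = 48.3 mL/hr × 1.006231 mg/mL = 48.60093 mg/hr
Total = 48.60093 mg/hr × 7 hr = 340.2065 mg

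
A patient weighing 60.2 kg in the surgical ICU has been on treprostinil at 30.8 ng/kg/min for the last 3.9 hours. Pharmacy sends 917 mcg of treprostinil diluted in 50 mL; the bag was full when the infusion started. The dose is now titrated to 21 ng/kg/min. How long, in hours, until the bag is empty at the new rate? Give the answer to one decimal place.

Initial rate:
Dose = 30.8 ng/kg/min × 60.2 kg = 1854.16 ng/min
1854.16 ng/min × 60 min/hr = 111249.6 ng/hr
Concentration = 917 mcg ÷ 50 mL = 18.34 mcg/mL = 18340 ng/mL
Rate = 111249.6 ng/hr ÷ 18340 ng/mL = 6.065954 mL/hr
Volume infused so far = 6.065954 mL/hr × 3.9 hr = 23.65722 mL
Volume remaining = 50 − 23.65722 = 26.34278 mL
New rate:
Dose = 21 ng/kg/min × 60.2 kg = 1264.2 ng/min
1264.2 ng/min × 60 min/hr = 75852 ng/hr
Rate = 75852 ng/hr ÷ 18340 ng/mL = 4.135878 mL/hr
Time remaining = 26.34278 mL ÷ 4.135878 mL/hr = 6.369332 hr

6.4 hours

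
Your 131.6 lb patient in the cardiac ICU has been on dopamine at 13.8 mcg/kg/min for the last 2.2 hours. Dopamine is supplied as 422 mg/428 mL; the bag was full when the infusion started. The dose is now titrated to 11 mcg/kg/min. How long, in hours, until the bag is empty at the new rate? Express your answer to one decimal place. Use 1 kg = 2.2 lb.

7.9 hours

Initial rate:
Weight = 131.6 lb ÷ 2.2 lb/kg = 59.81818 kg
Dose = 13.8 mcg/kg/min × 59.81818 kg = 825.4909 mcg/min
825.4909 mcg/min × 60 min/hr = 49529.45 mcg/hr
Concentration = 422 mg ÷ 428 mL = 0.9859813 mg/mL = 985.9813 mcg/mL
Rate = 49529.45 mcg/hr ÷ 985.9813 mcg/mL = 50.23366 mL/hr
Volume infused so far = 50.23366 mL/hr × 2.2 hr = 110.5141 mL
Volume remaining = 428 − 110.5141 = 317.4859 mL
New rate:
Dose = 11 mcg/kg/min × 59.81818 kg = 658 mcg/min
658 mcg/min × 60 min/hr = 39480 mcg/hr
Rate = 39480 mcg/hr ÷ 985.9813 mcg/mL = 40.04133 mL/hr
Time remaining = 317.4859 mL ÷ 40.04133 mL/hr = 7.928956 hr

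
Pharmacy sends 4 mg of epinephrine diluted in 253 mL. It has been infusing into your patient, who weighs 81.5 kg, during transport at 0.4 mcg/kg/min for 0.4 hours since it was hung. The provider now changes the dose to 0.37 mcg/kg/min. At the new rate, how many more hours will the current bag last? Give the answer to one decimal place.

1.8 hours

Initial rate:
Dose = 0.4 mcg/kg/min × 81.5 kg = 32.6 mcg/min
32.6 mcg/min × 60 min/hr = 1956 mcg/hr
Concentration = 4 mg ÷ 253 mL = 0.01581028 mg/mL = 15.81028 mcg/mL
Rate = 1956 mcg/hr ÷ 15.81028 mcg/mL = 123.717 mL/hr
Volume infused so far = 123.717 mL/hr × 0.4 hr = 49.4868 mL
Volume remaining = 253 − 49.4868 = 203.5132 mL
New rate:
Dose = 0.37 mcg/kg/min × 81.5 kg = 30.155 mcg/min
30.155 mcg/min × 60 min/hr = 1809.3 mcg/hr
Rate = 1809.3 mcg/hr ÷ 15.81028 mcg/mL = 114.4382 mL/hr
Time remaining = 203.5132 mL ÷ 114.4382 mL/hr = 1.778367 hr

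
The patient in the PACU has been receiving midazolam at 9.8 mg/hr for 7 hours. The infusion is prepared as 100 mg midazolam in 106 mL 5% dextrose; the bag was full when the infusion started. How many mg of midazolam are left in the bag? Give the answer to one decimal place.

31.4 mg

Concentration = 100 mg ÷ 106 mL = 0.9433962 mg/mL
Rate = 9.8 mg/hr ÷ 0.9433962 mg/mL = 10.388 mL/hr
Volume infused = 10.388 mL/hr × 7 hr = 72.716 mL
Volume remaining = 106 − 72.716 = 33.284 mL
Drug remaining = 33.284 mL × 0.9433962 mg/mL = 31.4 mg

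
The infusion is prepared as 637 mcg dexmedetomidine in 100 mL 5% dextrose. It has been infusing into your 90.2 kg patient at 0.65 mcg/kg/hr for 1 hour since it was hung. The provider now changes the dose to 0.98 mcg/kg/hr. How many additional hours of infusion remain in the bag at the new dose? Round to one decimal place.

6.5 hours

Initial rate:
Dose = 0.65 mcg/kg/hr × 90.2 kg = 58.63 mcg/hr
Concentration = 637 mcg ÷ 100 mL = 6.37 mcg/mL
Rate = 58.63 mcg/hr ÷ 6.37 mcg/mL = 9.204082 mL/hr
Volume infused so far = 9.204082 mL/hr × 1 hr = 9.204082 mL
Volume remaining = 100 − 9.204082 = 90.79592 mL
New rate:
Dose = 0.98 mcg/kg/hr × 90.2 kg = 88.396 mcg/hr
Rate = 88.396 mcg/hr ÷ 6.37 mcg/mL = 13.87692 mL/hr
Time remaining = 90.79592 mL ÷ 13.87692 mL/hr = 6.542943 hr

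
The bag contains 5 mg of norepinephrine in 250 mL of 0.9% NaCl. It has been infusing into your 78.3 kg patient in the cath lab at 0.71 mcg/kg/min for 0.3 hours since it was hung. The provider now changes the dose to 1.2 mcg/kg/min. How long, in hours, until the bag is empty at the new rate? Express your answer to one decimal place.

Initial rate:
Dose = 0.71 mcg/kg/min × 78.3 kg = 55.593 mcg/min
55.593 mcg/min × 60 min/hr = 3335.58 mcg/hr
Concentration = 5 mg ÷ 250 mL = 0.02 mg/mL = 20 mcg/mL
Rate = 3335.58 mcg/hr ÷ 20 mcg/mL = 166.779 mL/hr
Volume infused so far = 166.779 mL/hr × 0.3 hr = 50.0337 mL
Volume remaining = 250 − 50.0337 = 199.9663 mL
New rate:
Dose = 1.2 mcg/kg/min × 78.3 kg = 93.96 mcg/min
93.96 mcg/min × 60 min/hr = 5637.6 mcg/hr
Rate = 5637.6 mcg/hr ÷ 20 mcg/mL = 281.88 mL/hr
Time remaining = 199.9663 mL ÷ 281.88 mL/hr = 0.7094022 hr

0.7 hours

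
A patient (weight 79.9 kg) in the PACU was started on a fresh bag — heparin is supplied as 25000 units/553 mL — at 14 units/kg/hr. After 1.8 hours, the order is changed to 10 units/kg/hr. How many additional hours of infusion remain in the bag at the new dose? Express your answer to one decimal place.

28.8 hours

Initial rate:
Dose = 14 units/kg/hr × 79.9 kg = 1118.6 units/hr
Concentration = 25000 units ÷ 553 mL = 45.20796 units/mL
Rate = 1118.6 units/hr ÷ 45.20796 units/mL = 24.74343 mL/hr
Volume infused so far = 24.74343 mL/hr × 1.8 hr = 44.53818 mL
Volume remaining = 553 − 44.53818 = 508.4618 mL
New rate:
Dose = 10 units/kg/hr × 79.9 kg = 799 units/hr
Rate = 799 units/hr ÷ 45.20796 units/mL = 17.67388 mL/hr
Time remaining = 508.4618 mL ÷ 17.67388 mL/hr = 28.76911 hr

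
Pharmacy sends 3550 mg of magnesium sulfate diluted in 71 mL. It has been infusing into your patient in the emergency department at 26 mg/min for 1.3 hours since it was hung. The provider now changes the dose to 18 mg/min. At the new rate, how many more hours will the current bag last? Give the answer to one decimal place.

Initial rate:
26 mg/min × 60 min/hr = 1560 mg/hr
Concentration = 3550 mg ÷ 71 mL = 50 mg/mL
Rate = 1560 mg/hr ÷ 50 mg/mL = 31.2 mL/hr
Volume infused so far = 31.2 mL/hr × 1.3 hr = 40.56 mL
Volume remaining = 71 − 40.56 = 30.44 mL
New rate:
18 mg/min × 60 min/hr = 1080 mg/hr
Rate = 1080 mg/hr ÷ 50 mg/mL = 21.6 mL/hr
Time remaining = 30.44 mL ÷ 21.6 mL/hr = 1.409259 hr

1.4 hours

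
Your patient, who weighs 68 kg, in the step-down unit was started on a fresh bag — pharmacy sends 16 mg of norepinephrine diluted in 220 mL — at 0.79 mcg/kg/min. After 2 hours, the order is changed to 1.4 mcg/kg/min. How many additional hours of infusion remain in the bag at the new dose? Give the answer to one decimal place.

Initial rate:
Dose = 0.79 mcg/kg/min × 68 kg = 53.72 mcg/min
53.72 mcg/min × 60 min/hr = 3223.2 mcg/hr
Concentration = 16 mg ÷ 220 mL = 0.07272727 mg/mL = 72.72727 mcg/mL
Rate = 3223.2 mcg/hr ÷ 72.72727 mcg/mL = 44.319 mL/hr
Volume infused so far = 44.319 mL/hr × 2 hr = 88.638 mL
Volume remaining = 220 − 88.638 = 131.362 mL
New rate:
Dose = 1.4 mcg/kg/min × 68 kg = 95.2 mcg/min
95.2 mcg/min × 60 min/hr = 5712 mcg/hr
Rate = 5712 mcg/hr ÷ 72.72727 mcg/mL = 78.54 mL/hr
Time remaining = 131.362 mL ÷ 78.54 mL/hr = 1.672549 hr

1.7 hours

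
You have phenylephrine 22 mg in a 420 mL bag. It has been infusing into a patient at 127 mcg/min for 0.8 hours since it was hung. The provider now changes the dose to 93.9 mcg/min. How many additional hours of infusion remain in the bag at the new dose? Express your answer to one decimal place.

2.8 hours

Initial rate:
127 mcg/min × 60 min/hr = 7620 mcg/hr
Concentration = 22 mg ÷ 420 mL = 0.05238095 mg/mL = 52.38095 mcg/mL
Rate = 7620 mcg/hr ÷ 52.38095 mcg/mL = 145.4727 mL/hr
Volume infused so far = 145.4727 mL/hr × 0.8 hr = 116.3782 mL
Volume remaining = 420 − 116.3782 = 303.6218 mL
New rate:
93.9 mcg/min × 60 min/hr = 5634 mcg/hr
Rate = 5634 mcg/hr ÷ 52.38095 mcg/mL = 107.5582 mL/hr
Time remaining = 303.6218 mL ÷ 107.5582 mL/hr = 2.822861 hr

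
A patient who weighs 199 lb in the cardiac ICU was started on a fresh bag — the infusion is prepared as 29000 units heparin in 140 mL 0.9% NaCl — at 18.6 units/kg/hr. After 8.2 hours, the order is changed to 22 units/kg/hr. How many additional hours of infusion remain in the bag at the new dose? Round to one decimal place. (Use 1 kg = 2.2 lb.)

7.6 hours

Initial rate:
Weight = 199 lb ÷ 2.2 lb/kg = 90.45455 kg
Dose = 18.6 units/kg/hr × 90.45455 kg = 1682.455 units/hr
Concentration = 29000 units ÷ 140 mL = 207.1429 units/mL
Rate = 1682.455 units/hr ÷ 207.1429 units/mL = 8.122194 mL/hr
Volume infused so far = 8.122194 mL/hr × 8.2 hr = 66.60199 mL
Volume remaining = 140 − 66.60199 = 73.39801 mL
New rate:
Dose = 22 units/kg/hr × 90.45455 kg = 1990 units/hr
Rate = 1990 units/hr ÷ 207.1429 units/mL = 9.606897 mL/hr
Time remaining = 73.39801 mL ÷ 9.606897 mL/hr = 7.640137 hr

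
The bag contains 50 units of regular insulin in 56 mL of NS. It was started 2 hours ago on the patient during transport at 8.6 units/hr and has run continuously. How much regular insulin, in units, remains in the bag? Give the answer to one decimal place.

Concentration = 50 units ÷ 56 mL = 0.8928571 units/mL
Rate = 8.6 units/hr ÷ 0.8928571 units/mL = 9.632 mL/hr
Volume infused = 9.632 mL/hr × 2 hr = 19.264 mL
Volume remaining = 56 − 19.264 = 36.736 mL
Drug remaining = 36.736 mL × 0.8928571 units/mL = 32.8 units

32.8 units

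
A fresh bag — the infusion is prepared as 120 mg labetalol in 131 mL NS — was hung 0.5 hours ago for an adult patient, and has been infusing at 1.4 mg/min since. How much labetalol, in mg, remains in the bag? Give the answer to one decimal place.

78.0 mg

1.4 mg/min × 60 min/hr = 84 mg/hr
Concentration = 120 mg ÷ 131 mL = 0.9160305 mg/mL
Rate = 84 mg/hr ÷ 0.9160305 mg/mL = 91.7 mL/hr
Volume infused = 91.7 mL/hr × 0.5 hr = 45.85 mL
Volume remaining = 131 − 45.85 = 85.15 mL
Drug remaining = 85.15 mL × 0.9160305 mg/mL = 78 mg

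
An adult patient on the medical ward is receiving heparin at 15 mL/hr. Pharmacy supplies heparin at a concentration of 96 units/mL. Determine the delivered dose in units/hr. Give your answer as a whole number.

1440 units/hr

Drug rate = 15 mL/hr × 96 units/mL = 1440 units/hr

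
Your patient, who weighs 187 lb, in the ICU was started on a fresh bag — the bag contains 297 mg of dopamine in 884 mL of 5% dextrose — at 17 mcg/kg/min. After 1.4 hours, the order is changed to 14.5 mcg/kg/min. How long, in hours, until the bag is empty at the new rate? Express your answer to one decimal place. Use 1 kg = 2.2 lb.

2.4 hours

Initial rate:
Weight = 187 lb ÷ 2.2 lb/kg = 85 kg
Dose = 17 mcg/kg/min × 85 kg = 1445 mcg/min
1445 mcg/min × 60 min/hr = 86700 mcg/hr
Concentration = 297 mg ÷ 884 mL = 0.3359729 mg/mL = 335.9729 mcg/mL
Rate = 86700 mcg/hr ÷ 335.9729 mcg/mL = 258.0566 mL/hr
Volume infused so far = 258.0566 mL/hr × 1.4 hr = 361.2792 mL
Volume remaining = 884 − 361.2792 = 522.7208 mL
New rate:
Dose = 14.5 mcg/kg/min × 85 kg = 1232.5 mcg/min
1232.5 mcg/min × 60 min/hr = 73950 mcg/hr
Rate = 73950 mcg/hr ÷ 335.9729 mcg/mL = 220.1071 mL/hr
Time remaining = 522.7208 mL ÷ 220.1071 mL/hr = 2.374848 hr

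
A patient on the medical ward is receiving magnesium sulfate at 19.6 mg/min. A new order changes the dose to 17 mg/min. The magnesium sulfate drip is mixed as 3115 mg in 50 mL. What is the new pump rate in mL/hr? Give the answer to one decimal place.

17 mg/min × 60 min/hr = 1020 mg/hr
Concentration = 3115 mg ÷ 50 mL = 62.3 mg/mL
Rate = 1020 mg/hr ÷ 62.3 mg/mL = 16.37239 mL/hr

16.4 mL/hr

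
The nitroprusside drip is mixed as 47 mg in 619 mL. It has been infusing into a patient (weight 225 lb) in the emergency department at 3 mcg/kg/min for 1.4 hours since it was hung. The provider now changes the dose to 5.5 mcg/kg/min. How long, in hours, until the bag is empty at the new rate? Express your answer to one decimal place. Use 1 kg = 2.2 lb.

0.6 hours

Initial rate:
Weight = 225 lb ÷ 2.2 lb/kg = 102.2727 kg
Dose = 3 mcg/kg/min × 102.2727 kg = 306.8182 mcg/min
306.8182 mcg/min × 60 min/hr = 18409.09 mcg/hr
Concentration = 47 mg ÷ 619 mL = 0.07592892 mg/mL = 75.92892 mcg/mL
Rate = 18409.09 mcg/hr ÷ 75.92892 mcg/mL = 242.4516 mL/hr
Volume infused so far = 242.4516 mL/hr × 1.4 hr = 339.4323 mL
Volume remaining = 619 − 339.4323 = 279.5677 mL
New rate:
Dose = 5.5 mcg/kg/min × 102.2727 kg = 562.5 mcg/min
562.5 mcg/min × 60 min/hr = 33750 mcg/hr
Rate = 33750 mcg/hr ÷ 75.92892 mcg/mL = 444.4947 mL/hr
Time remaining = 279.5677 mL ÷ 444.4947 mL/hr = 0.6289562 hr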